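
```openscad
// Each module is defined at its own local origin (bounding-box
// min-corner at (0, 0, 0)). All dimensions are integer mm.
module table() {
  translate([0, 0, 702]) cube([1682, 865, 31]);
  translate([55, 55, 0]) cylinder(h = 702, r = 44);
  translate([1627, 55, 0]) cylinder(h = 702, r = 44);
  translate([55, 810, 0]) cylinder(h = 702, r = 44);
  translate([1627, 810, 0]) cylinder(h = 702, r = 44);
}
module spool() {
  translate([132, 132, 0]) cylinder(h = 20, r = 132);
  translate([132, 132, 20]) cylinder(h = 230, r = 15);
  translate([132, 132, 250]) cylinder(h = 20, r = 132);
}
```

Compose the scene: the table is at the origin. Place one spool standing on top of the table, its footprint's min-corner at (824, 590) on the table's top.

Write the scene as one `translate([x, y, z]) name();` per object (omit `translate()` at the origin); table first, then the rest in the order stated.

table();
translate([824, 590, 733]) spool();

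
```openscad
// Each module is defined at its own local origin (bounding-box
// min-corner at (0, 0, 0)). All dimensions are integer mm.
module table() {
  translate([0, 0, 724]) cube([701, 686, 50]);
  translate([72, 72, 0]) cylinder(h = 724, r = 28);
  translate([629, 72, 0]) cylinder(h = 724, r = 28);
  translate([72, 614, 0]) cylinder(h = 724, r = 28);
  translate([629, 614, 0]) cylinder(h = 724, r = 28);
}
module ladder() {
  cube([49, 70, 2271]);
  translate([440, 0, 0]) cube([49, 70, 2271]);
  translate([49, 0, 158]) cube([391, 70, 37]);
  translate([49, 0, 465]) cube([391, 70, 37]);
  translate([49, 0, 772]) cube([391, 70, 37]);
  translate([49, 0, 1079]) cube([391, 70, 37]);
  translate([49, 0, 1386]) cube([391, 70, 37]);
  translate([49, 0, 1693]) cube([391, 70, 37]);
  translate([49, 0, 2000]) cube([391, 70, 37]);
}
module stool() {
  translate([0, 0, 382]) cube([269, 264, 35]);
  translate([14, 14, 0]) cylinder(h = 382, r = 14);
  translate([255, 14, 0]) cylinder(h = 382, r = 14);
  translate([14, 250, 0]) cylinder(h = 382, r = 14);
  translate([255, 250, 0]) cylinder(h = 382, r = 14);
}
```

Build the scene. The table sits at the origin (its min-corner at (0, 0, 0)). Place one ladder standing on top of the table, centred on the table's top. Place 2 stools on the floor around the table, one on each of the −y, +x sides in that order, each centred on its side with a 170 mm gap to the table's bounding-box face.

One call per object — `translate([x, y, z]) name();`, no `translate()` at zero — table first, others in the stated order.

table();
translate([106, 308, 774]) ladder();
translate([216, -434, 0]) stool();
translate([871, 211, 0]) stool();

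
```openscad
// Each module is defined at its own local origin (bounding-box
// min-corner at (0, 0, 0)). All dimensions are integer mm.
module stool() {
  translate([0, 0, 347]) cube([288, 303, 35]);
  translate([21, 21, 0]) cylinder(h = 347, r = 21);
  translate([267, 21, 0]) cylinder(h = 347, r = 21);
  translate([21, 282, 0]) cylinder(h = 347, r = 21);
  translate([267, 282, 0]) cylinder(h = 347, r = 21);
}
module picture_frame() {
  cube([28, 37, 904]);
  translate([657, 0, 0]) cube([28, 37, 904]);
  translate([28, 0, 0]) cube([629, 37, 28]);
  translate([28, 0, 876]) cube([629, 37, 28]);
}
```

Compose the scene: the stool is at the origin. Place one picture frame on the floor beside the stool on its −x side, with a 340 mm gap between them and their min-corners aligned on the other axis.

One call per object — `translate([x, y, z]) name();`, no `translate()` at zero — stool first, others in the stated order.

stool();
translate([-1025, 0, 0]) picture_frame();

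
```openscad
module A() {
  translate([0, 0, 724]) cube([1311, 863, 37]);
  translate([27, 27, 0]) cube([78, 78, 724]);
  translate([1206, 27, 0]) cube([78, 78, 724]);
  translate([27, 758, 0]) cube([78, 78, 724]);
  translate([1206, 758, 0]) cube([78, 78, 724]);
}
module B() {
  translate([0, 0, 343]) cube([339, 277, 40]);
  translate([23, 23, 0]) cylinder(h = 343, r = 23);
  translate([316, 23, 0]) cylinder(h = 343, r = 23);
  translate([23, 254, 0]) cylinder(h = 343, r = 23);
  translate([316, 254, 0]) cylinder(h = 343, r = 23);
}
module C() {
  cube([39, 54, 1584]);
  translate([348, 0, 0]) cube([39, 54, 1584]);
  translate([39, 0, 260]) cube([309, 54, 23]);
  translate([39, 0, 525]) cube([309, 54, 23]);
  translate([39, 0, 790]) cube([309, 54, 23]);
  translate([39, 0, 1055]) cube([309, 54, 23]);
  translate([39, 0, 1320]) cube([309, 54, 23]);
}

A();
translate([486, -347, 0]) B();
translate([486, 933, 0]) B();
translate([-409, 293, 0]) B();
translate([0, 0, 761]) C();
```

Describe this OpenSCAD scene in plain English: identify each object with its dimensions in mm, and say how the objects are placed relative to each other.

A is a rectangular dining table. The top is 1311×863×37 mm with its upper surface at z = 761 mm. It stands on four 78×78 mm square legs, each inset 27 mm from the nearest pair of top edges, running from the floor to the underside of the top.

B is a four-legged stool. The seat is a 339×277×40 mm slab whose top surface is at z = 383 mm; four round legs, each 46 mm in diameter, run from the floor (z = 0) to the underside of the seat, each leg's axis is inset half a diameter from the nearest pair of seat edges (so the leg's bounding box is flush with the corner).

C is a wooden ladder with two side rails of 39×54 mm section and 1584 mm height, set 387 mm apart overall. Between them run 5 rectangular rungs (54 mm deep, 23 mm thick), front faces flush with the rails' −y face. The bottom of the first rung is 260 mm above the floor and each subsequent rung is 265 mm higher than the one below.

Three stools sit around the table at the −y, +y, −x sides. The ladder is on top of the table.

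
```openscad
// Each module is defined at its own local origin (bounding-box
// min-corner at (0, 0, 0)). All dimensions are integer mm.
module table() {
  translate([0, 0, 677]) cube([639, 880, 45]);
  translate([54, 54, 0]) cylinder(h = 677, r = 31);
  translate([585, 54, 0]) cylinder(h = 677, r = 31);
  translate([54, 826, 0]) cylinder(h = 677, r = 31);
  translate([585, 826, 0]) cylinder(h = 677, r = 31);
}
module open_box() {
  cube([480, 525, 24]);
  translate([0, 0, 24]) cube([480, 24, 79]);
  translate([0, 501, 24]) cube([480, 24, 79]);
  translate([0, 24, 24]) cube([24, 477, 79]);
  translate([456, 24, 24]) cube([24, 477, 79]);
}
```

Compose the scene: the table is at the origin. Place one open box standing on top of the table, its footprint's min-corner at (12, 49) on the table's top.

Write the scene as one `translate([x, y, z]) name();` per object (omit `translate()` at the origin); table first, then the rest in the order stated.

table();
translate([12, 49, 722]) open_box();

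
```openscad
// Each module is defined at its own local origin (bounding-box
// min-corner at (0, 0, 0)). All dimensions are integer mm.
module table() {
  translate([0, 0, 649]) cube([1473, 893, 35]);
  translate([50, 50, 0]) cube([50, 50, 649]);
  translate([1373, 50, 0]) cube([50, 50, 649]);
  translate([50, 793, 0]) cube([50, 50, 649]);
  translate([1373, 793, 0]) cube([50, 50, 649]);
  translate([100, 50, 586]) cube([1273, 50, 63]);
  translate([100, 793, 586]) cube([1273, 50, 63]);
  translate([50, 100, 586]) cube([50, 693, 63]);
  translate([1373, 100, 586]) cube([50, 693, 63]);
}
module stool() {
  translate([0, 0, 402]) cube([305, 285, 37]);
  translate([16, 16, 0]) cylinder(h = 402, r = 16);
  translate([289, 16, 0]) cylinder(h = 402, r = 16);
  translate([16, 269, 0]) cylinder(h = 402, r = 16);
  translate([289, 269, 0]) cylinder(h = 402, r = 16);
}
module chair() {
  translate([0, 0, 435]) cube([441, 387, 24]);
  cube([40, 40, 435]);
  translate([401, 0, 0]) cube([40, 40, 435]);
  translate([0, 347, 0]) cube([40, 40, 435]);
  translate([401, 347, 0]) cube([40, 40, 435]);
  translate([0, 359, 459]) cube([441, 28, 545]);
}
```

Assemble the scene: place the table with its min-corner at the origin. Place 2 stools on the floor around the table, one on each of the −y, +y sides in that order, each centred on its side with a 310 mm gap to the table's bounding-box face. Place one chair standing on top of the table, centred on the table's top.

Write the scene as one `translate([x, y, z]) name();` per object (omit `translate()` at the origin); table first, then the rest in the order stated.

table();
translate([584, -595, 0]) stool();
translate([584, 1203, 0]) stool();
translate([516, 253, 684]) chair();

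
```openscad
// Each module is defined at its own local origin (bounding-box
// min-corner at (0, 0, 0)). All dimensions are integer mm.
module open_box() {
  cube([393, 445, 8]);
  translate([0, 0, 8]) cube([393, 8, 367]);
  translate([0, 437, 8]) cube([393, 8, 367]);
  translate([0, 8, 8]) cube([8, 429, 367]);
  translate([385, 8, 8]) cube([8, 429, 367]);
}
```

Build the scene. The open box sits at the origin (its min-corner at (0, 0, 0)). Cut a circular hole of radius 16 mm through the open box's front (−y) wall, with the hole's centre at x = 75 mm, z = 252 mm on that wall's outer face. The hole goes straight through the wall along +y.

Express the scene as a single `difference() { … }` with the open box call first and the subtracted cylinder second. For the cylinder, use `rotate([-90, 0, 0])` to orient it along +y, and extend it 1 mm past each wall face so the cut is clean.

difference() {
  open_box();
  translate([75, -1, 252]) rotate([-90, 0, 0]) cylinder(h = 10, r = 16);
}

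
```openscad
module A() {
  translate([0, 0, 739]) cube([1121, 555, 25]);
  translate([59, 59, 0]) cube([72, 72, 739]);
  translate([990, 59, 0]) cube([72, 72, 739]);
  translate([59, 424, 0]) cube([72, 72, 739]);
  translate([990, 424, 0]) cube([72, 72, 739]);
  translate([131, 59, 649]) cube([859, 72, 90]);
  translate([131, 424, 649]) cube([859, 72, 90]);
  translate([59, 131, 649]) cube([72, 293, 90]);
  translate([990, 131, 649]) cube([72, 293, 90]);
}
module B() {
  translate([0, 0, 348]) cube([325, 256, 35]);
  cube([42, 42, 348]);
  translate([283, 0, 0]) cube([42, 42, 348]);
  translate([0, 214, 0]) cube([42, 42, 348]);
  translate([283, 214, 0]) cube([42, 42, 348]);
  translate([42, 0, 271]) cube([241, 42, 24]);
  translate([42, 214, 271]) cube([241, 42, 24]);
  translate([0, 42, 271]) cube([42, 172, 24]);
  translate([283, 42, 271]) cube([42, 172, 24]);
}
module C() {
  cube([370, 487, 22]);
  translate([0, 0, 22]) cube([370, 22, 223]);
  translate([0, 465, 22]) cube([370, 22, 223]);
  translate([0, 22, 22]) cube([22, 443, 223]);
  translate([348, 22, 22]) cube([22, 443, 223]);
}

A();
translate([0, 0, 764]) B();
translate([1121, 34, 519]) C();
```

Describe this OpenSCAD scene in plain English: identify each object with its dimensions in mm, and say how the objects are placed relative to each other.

A is a table with a 1121×555 mm rectangular top, 25 mm thick, top surface at z = 764 mm, supported by four 72×72 mm square legs, each inset 59 mm from the nearest pair of top edges, running from the floor. Four apron rails, 72 mm thick and 90 mm tall, run between adjacent legs with their top edges flush with the underside of the top and their outer faces flush with the legs' outer faces.

B is a four-legged stool. The seat is 325×256 mm, 35 mm thick, top at z = 383 mm. It stands on four square legs, each 42×42 mm in cross-section, from z = 0 to the seat underside, each flush with a corner of the seat. Four stretchers, 42 mm wide and 24 mm tall, connect adjacent legs with their undersides at z = 271 mm, each running between the inner faces of the legs it joins and aligned with the legs' outer faces on the other axis.

C is an open storage box with external size 370×487×245 mm and wall thickness 22 mm (the base is also 22 mm thick). The base covers the whole footprint; the four walls stand on the base, with the y-facing walls full-width and the x-facing walls fitting between their inner faces.

The stool is on top of the table. The open box is beside the table with their tops flush at z = 764.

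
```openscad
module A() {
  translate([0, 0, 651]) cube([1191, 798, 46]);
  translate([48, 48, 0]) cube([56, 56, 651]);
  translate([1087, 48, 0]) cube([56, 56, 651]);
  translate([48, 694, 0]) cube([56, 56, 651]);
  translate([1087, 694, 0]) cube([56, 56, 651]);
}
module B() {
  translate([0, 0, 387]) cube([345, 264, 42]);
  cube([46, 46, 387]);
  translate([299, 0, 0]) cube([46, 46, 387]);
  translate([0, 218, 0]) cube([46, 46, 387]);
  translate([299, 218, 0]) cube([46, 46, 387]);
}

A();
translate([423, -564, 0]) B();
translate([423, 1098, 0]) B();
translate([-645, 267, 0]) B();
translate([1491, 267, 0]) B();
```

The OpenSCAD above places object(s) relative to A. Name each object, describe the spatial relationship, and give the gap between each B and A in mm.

Each stool's nearest face is 300 mm from the table's bounding box.

A is a table. B is a stool. Four stools sit around the table at the −y, +y, −x, +x sides. The gap between each stool and the table is 300 mm.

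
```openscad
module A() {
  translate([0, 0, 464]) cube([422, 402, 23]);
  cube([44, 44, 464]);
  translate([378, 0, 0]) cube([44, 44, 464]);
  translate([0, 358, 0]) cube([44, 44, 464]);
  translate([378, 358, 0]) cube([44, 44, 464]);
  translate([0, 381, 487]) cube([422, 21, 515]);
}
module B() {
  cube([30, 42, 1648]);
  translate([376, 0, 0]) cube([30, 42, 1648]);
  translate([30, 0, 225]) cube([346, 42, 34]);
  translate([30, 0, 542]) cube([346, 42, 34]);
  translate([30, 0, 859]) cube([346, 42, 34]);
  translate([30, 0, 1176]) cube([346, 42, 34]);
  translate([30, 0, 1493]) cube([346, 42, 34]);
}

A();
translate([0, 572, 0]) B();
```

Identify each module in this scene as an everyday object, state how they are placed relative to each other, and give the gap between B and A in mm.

A is a chair. B is a ladder. The ladder is on the floor beside the chair on its +y side. The gap between the ladder and the chair is 170 mm.

The ladder's nearest face is 170 mm from the chair's +y face.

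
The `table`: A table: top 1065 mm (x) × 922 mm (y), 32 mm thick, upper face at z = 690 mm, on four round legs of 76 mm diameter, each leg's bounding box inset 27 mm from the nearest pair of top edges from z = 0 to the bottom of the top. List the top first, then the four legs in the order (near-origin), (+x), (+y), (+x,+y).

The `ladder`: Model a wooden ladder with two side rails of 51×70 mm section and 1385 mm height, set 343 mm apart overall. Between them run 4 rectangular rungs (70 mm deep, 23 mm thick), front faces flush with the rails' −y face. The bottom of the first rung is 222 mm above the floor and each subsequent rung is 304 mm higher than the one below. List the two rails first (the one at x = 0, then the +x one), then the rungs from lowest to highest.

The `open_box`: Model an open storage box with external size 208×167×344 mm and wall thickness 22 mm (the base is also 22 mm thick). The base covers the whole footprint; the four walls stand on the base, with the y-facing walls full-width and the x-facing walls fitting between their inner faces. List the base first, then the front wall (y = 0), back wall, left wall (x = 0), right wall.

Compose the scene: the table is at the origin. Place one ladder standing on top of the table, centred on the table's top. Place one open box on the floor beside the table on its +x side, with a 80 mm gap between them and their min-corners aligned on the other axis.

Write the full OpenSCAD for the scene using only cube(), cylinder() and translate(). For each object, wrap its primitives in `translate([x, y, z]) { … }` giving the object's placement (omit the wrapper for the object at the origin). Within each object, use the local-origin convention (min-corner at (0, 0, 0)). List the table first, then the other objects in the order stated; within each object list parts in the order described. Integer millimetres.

translate([0, 0, 658]) cube([1065, 922, 32]);
translate([65, 65, 0]) cylinder(h = 658, r = 38);
translate([1000, 65, 0]) cylinder(h = 658, r = 38);
translate([65, 857, 0]) cylinder(h = 658, r = 38);
translate([1000, 857, 0]) cylinder(h = 658, r = 38);
translate([361, 426, 690]) {
  cube([51, 70, 1385]);
  translate([292, 0, 0]) cube([51, 70, 1385]);
  translate([51, 0, 222]) cube([241, 70, 23]);
  translate([51, 0, 526]) cube([241, 70, 23]);
  translate([51, 0, 830]) cube([241, 70, 23]);
  translate([51, 0, 1134]) cube([241, 70, 23]);
}
translate([1145, 0, 0]) {
  cube([208, 167, 22]);
  translate([0, 0, 22]) cube([208, 22, 322]);
  translate([0, 145, 22]) cube([208, 22, 322]);
  translate([0, 22, 22]) cube([22, 123, 322]);
  translate([186, 22, 22]) cube([22, 123, 322]);
}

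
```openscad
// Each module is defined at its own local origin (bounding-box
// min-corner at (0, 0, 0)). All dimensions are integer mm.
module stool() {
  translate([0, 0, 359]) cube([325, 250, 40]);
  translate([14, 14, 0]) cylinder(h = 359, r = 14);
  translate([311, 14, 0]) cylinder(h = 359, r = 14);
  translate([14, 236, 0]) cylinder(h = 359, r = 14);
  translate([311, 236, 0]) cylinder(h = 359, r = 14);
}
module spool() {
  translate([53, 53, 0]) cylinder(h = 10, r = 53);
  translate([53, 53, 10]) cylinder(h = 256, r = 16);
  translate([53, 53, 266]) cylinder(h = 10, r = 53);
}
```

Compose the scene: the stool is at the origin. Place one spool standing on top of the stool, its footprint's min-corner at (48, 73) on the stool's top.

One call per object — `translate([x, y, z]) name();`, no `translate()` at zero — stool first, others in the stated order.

stool();
translate([48, 73, 399]) spool();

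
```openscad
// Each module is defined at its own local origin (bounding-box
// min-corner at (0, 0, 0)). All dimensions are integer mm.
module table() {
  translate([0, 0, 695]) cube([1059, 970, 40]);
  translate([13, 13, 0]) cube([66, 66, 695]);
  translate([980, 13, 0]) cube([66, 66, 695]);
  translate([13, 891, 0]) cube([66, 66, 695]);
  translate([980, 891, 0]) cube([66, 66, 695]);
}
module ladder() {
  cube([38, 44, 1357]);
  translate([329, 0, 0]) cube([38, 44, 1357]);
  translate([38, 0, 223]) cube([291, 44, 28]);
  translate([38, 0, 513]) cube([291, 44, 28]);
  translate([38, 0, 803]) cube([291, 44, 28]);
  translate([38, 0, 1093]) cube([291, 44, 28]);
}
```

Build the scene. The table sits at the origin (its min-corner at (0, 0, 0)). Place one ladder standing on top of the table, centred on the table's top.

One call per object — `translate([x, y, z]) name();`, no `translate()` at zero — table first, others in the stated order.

table();
translate([346, 463, 735]) ladder();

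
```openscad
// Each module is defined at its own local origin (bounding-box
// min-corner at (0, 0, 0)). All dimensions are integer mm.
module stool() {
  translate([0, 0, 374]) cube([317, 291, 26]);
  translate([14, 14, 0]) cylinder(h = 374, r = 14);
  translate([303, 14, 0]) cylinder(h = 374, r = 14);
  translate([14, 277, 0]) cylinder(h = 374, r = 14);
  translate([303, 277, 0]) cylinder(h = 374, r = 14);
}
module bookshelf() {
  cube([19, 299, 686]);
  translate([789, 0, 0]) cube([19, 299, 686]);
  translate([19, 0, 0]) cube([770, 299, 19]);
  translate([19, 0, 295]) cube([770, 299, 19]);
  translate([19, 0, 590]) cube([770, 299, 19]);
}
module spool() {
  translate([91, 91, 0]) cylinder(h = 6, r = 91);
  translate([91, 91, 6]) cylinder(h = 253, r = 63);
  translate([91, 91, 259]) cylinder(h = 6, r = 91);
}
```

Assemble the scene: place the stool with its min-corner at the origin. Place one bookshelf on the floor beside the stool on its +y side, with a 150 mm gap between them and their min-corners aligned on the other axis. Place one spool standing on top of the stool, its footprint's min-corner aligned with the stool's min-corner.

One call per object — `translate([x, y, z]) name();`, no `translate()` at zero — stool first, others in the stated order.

stool();
translate([0, 441, 0]) bookshelf();
translate([0, 0, 400]) spool();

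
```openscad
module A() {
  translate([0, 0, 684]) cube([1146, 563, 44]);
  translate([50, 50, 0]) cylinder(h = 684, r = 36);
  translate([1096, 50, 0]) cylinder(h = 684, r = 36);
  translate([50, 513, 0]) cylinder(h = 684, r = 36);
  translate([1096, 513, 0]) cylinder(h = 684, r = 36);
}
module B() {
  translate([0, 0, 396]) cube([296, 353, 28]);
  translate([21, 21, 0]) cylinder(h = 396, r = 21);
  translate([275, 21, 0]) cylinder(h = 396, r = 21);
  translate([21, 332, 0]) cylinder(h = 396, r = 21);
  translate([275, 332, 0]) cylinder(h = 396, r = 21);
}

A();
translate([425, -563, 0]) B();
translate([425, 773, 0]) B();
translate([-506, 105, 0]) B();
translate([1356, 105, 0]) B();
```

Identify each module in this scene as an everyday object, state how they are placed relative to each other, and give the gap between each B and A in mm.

Each stool's nearest face is 210 mm from the table's bounding box.

A is a table. B is a stool. Four stools sit around the table at the −y, +y, −x, +x sides. The gap between each stool and the table is 210 mm.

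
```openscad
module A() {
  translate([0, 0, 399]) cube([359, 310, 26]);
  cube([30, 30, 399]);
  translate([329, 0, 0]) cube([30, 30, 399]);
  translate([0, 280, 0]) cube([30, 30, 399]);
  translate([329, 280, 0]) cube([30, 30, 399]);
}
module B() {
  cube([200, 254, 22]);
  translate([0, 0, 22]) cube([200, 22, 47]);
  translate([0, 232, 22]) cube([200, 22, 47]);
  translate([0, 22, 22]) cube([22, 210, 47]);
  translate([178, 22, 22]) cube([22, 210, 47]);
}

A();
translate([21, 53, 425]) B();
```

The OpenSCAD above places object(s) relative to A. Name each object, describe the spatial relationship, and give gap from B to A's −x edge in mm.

A is a stool. B is an open box. The open box is on top of the stool. The gap from the open box to the stool's −x edge is 21 mm.

The open box's min-x is at 21; the stool's min-x is 0; gap = 21 mm.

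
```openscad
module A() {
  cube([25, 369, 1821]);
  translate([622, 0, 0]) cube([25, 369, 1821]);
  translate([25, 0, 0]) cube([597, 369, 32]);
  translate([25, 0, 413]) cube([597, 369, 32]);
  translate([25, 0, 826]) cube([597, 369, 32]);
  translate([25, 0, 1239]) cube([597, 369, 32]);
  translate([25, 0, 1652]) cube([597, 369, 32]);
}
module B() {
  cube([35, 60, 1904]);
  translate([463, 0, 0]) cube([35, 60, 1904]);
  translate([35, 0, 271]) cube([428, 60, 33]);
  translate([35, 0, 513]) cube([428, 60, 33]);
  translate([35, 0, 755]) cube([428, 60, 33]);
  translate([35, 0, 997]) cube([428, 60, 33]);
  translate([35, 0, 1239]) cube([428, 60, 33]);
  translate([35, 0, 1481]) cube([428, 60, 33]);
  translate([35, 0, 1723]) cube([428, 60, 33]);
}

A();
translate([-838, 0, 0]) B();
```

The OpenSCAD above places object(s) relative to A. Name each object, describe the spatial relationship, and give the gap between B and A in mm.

A is a bookshelf. B is a ladder. The ladder is on the floor beside the bookshelf on its −x side. The gap between the ladder and the bookshelf is 340 mm.

The ladder's nearest face is 340 mm from the bookshelf's −x face.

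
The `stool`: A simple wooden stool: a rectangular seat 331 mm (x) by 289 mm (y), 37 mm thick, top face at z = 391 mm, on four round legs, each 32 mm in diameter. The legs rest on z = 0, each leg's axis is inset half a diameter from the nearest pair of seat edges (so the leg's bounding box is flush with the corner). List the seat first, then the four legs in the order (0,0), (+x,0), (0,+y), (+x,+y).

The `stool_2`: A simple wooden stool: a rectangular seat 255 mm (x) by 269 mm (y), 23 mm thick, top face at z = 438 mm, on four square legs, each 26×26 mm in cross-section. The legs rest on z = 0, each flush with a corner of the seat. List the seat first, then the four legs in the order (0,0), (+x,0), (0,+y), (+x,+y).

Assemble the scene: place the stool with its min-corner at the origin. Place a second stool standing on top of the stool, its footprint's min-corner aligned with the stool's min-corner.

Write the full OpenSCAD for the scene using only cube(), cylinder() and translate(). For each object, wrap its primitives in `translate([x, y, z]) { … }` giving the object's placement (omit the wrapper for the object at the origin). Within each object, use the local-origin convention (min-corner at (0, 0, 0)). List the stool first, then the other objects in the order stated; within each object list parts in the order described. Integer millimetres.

translate([0, 0, 354]) cube([331, 289, 37]);
translate([16, 16, 0]) cylinder(h = 354, r = 16);
translate([315, 16, 0]) cylinder(h = 354, r = 16);
translate([16, 273, 0]) cylinder(h = 354, r = 16);
translate([315, 273, 0]) cylinder(h = 354, r = 16);
translate([0, 0, 391]) {
  translate([0, 0, 415]) cube([255, 269, 23]);
  cube([26, 26, 415]);
  translate([229, 0, 0]) cube([26, 26, 415]);
  translate([0, 243, 0]) cube([26, 26, 415]);
  translate([229, 243, 0]) cube([26, 26, 415]);
}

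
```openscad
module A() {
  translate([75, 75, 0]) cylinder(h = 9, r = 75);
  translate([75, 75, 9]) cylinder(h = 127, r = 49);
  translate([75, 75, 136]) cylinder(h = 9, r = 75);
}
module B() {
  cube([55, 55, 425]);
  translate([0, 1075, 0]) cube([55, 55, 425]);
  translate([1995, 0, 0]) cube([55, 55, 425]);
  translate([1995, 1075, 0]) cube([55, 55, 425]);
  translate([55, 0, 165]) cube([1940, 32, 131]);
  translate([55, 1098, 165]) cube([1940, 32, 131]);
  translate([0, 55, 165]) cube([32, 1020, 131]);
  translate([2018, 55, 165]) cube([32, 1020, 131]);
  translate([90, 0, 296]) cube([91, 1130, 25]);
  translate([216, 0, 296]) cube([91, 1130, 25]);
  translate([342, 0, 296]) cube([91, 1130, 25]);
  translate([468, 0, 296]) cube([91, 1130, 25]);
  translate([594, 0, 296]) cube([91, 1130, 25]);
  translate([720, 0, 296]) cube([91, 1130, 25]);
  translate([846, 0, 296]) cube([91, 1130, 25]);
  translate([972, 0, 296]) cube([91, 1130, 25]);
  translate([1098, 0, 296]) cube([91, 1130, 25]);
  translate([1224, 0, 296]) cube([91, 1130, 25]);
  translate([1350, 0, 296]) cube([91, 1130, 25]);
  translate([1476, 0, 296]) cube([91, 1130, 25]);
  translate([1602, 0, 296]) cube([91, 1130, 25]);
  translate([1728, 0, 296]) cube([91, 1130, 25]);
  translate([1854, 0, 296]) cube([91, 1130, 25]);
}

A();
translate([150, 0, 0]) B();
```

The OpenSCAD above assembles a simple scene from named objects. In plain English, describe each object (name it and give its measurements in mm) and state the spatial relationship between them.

A is a spool: two coaxial disc flanges of radius 75 mm and thickness 9 mm, joined by a core cylinder of radius 49 mm and height 127 mm. The lower flange rests on z = 0 and the three cylinders share a vertical axis.

B is a bed frame 2050 mm long (x) by 1130 mm wide (y). Four 55×55 mm corner posts, 425 mm tall, at the corners of the footprint. Four rails of 32 mm thickness and 131 mm height run between adjacent posts with their undersides at z = 165 mm, their outer faces flush with the outside of the frame (the two x-running rails run between the posts' inner faces; the two y-running rails run between the posts' inner faces). 15 slats, each 91 mm wide (x) and 25 mm thick, lie across the top of the two x-running rails, running the full 1130 mm width of the frame in y; the slats are evenly spaced along x between the inner faces of the end posts with equal gaps (rounded down to the nearest mm) at the −x end and between each pair — any rounding remainder accumulates at the +x end.

The bed frame is against the spool's +x side, with their −y faces flush.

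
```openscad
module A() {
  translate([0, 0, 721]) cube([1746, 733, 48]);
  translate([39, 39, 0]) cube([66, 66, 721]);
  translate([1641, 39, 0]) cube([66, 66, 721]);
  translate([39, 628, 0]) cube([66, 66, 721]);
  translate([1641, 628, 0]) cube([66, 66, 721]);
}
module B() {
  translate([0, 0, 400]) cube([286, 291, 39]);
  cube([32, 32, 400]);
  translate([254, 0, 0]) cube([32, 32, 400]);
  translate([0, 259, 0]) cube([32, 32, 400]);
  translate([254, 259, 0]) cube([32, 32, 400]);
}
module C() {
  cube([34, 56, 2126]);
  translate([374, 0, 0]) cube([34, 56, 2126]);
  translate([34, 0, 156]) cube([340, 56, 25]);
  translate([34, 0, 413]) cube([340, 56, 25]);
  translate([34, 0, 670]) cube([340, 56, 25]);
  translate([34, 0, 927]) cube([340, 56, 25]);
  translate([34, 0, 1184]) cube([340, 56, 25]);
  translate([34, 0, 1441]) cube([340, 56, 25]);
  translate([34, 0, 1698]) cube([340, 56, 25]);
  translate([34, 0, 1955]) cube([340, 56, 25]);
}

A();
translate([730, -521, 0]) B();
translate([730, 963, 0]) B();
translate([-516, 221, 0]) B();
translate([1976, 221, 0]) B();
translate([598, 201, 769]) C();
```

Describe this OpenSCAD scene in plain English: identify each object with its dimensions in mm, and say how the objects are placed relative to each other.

A is a table with a 1746×733 mm rectangular top, 48 mm thick, top surface at z = 769 mm, supported by four 66×66 mm square legs, each inset 39 mm from the nearest pair of top edges, running from the floor.

B is a simple wooden stool: a rectangular seat 286 mm (x) by 291 mm (y), 39 mm thick, top face at z = 439 mm, on four square legs, each 32×32 mm in cross-section. The legs rest on z = 0, each flush with a corner of the seat.

C is a wooden ladder with two side rails of 34×56 mm section and 2126 mm height, set 408 mm apart overall. Between them run 8 rectangular rungs (56 mm deep, 25 mm thick), front faces flush with the rails' −y face. The bottom of the first rung is 156 mm above the floor and each subsequent rung is 257 mm higher than the one below.

Four stools sit around the table at the −y, +y, −x, +x sides. The ladder is on top of the table.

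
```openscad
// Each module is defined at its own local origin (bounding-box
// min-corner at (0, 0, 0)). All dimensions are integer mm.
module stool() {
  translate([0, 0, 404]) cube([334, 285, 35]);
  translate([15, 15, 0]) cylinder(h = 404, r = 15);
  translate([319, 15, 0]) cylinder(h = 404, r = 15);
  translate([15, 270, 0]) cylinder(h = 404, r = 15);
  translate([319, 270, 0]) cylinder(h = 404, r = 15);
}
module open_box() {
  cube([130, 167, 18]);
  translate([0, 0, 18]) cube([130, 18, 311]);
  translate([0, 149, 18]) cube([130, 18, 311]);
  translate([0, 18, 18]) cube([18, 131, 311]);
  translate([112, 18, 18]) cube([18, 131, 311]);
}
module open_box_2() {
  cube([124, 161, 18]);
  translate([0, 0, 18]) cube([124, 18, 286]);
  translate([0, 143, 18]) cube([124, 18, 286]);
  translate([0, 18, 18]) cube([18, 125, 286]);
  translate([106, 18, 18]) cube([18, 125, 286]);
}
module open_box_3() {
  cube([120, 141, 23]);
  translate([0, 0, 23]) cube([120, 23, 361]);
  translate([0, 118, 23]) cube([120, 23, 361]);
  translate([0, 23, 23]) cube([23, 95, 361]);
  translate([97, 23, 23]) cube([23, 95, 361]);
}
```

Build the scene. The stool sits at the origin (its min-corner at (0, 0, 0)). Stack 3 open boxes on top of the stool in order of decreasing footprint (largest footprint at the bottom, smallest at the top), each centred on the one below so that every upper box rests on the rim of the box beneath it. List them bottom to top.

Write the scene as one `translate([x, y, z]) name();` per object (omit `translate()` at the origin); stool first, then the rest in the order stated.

stool();
translate([102, 59, 439]) open_box();
translate([105, 62, 768]) open_box_2();
translate([107, 72, 1072]) open_box_3();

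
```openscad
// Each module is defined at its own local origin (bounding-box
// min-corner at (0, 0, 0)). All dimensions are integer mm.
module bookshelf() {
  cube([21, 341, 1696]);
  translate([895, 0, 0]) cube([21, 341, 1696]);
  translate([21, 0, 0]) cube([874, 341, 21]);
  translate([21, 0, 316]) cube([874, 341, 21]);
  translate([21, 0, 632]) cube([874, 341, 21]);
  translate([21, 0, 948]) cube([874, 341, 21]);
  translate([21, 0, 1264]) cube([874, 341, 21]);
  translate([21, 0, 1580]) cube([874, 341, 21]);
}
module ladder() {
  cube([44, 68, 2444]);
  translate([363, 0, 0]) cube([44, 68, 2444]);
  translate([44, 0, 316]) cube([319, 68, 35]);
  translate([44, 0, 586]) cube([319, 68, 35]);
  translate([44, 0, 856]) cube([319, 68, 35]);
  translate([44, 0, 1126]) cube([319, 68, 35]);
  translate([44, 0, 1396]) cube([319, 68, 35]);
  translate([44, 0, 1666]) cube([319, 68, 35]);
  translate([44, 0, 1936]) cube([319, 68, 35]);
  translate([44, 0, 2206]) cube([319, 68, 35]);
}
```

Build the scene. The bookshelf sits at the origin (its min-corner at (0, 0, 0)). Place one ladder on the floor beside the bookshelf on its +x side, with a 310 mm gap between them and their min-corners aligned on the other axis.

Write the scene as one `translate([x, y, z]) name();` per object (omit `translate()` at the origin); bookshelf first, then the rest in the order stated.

bookshelf();
translate([1226, 0, 0]) ladder();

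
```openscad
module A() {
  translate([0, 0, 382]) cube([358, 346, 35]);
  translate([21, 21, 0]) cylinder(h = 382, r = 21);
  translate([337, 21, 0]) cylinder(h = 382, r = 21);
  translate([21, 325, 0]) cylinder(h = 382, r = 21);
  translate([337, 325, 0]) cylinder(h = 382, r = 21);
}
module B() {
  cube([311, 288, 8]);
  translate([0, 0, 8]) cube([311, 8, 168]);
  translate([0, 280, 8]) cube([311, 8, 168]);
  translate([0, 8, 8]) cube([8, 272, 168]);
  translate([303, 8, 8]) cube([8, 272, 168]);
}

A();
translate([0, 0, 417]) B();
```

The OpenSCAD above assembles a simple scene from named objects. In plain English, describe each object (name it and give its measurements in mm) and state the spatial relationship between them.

A is a four-legged stool. The seat is a 358×346×35 mm slab whose top surface is at z = 417 mm; four round legs, each 42 mm in diameter, run from the floor (z = 0) to the underside of the seat, each leg's axis is inset half a diameter from the nearest pair of seat edges (so the leg's bounding box is flush with the corner).

B is an open-topped rectangular box: outside dimensions 311×288×176 mm, with a uniform wall and base thickness of 8 mm. The base is a full 311×288 slab on the floor; four walls sit on top of the base. The front and back walls (the −y and +y sides) span the full width; the two side walls fit between them.

The open box is on top of the stool.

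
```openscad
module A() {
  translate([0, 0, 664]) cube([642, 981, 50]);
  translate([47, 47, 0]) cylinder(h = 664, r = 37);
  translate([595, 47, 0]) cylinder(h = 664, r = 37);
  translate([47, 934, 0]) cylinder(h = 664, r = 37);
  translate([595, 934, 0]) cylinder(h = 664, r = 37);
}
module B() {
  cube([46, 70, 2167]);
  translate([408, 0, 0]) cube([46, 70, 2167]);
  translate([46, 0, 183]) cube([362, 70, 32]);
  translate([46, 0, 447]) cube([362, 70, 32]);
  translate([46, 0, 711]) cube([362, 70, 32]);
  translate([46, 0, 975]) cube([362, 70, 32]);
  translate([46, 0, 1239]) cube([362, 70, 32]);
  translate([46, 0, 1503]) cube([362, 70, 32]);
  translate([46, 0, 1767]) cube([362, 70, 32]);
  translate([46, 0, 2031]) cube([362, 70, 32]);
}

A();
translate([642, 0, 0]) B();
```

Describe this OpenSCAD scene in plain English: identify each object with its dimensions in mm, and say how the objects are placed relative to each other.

A is a table with a 642×981 mm rectangular top, 50 mm thick, top surface at z = 714 mm, supported by four round legs of 74 mm diameter, each leg's bounding box inset 10 mm from the nearest pair of top edges, running from the floor.

B is a straight ladder. Two 46×70 mm vertical rails, 2167 mm tall, stand 454 mm apart (outside-to-outside) with their front faces coplanar on the −y side. 8 rungs, each 70 mm deep and 32 mm tall, span between the inner faces of the rails, front faces flush with the rails. The lowest rung's underside is at z = 183 mm and rungs are spaced 264 mm apart (underside to underside).

The ladder is against the table's +x side, with their −y faces flush.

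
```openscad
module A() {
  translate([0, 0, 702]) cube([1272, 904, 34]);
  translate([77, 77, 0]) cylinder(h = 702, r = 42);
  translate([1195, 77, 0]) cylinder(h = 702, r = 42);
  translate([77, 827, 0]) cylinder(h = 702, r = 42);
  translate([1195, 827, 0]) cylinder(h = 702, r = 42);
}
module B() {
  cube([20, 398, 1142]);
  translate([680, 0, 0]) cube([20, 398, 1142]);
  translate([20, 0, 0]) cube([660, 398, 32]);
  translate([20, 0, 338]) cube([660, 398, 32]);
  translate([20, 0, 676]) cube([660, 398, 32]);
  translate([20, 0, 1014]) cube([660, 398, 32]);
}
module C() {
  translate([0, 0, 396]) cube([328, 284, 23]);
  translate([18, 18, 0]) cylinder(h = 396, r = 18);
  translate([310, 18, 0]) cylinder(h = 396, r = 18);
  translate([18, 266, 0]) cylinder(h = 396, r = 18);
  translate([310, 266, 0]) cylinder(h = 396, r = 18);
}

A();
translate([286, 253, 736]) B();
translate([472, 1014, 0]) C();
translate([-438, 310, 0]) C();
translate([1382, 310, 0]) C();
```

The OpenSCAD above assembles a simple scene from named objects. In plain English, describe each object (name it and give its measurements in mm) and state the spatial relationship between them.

A is a table: top 1272 mm (x) × 904 mm (y), 34 mm thick, upper face at z = 736 mm, on four round legs of 84 mm diameter, each leg's bounding box inset 35 mm from the nearest pair of top edges, running from z = 0 to the bottom of the top.

B is a bookshelf 700 mm wide overall, 398 mm deep and 1142 mm tall. The two sides are 20 mm thick vertical panels. 4 horizontal shelves of 32 mm thickness span between the inner faces of the sides; the lowest shelf sits on the floor and shelves are stacked with a clear vertical gap of 306 mm between each pair.

C is a four-legged stool. The seat is a 328×284×23 mm slab whose top surface is at z = 419 mm; four round legs, each 36 mm in diameter, run from the floor (z = 0) to the underside of the seat, each leg's axis is inset half a diameter from the nearest pair of seat edges (so the leg's bounding box is flush with the corner).

The bookshelf is on top of the table, centred. Three stools sit around the table at the +y, −x, +x sides.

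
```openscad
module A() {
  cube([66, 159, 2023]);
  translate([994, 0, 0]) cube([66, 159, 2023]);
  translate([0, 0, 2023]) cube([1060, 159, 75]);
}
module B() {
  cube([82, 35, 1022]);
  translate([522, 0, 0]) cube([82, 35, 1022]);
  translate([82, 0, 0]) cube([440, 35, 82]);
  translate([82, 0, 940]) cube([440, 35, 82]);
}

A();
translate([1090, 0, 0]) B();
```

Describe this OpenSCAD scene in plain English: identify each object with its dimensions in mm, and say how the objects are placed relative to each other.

A is a door frame. The clear opening is 928 mm wide and 2023 mm high. Two 66 mm wide jambs, 159 mm deep, stand either side of the opening from the floor to the top of the opening. A 75 mm thick head sits across the top of both jambs, spanning the full outside width of the frame.

B is a rectangular picture frame lying in the x–z plane (depth along y). The opening is 440 mm wide (x) by 858 mm tall (z), surrounded by a border 82 mm wide on all four sides. The frame is 35 mm deep and is made of two full-height vertical stiles with two horizontal rails fitted between them.

The picture frame is on the floor beside the door frame on its +x side.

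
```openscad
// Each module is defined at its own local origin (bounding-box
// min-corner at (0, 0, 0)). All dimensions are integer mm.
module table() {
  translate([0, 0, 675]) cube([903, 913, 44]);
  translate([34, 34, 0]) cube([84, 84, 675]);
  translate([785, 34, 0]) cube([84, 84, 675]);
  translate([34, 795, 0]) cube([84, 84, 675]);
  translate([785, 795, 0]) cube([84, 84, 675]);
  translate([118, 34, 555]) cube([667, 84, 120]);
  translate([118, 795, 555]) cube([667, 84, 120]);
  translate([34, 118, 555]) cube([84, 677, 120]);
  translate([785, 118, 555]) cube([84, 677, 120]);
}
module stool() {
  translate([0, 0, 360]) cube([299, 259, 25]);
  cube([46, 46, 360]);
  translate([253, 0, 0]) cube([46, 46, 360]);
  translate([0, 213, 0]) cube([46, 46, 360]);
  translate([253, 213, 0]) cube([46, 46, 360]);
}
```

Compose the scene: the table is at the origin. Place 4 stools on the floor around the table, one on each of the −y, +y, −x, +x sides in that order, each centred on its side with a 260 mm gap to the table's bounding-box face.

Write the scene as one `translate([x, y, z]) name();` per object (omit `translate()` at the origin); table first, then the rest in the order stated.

table();
translate([302, -519, 0]) stool();
translate([302, 1173, 0]) stool();
translate([-559, 327, 0]) stool();
translate([1163, 327, 0]) stool();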